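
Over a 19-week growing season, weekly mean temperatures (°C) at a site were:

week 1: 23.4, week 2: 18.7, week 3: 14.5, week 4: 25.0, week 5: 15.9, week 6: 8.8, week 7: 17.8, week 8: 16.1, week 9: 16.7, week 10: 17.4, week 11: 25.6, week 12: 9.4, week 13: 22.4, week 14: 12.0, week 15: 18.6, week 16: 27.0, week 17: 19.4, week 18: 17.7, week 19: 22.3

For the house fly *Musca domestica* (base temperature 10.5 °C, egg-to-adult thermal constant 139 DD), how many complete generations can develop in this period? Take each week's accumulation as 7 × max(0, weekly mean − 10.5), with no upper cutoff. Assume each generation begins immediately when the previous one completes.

Weekly DD (7 × max(0, T̄ − 10.5)): 90.3, 57.4, 28.0, 101.5, 37.8, 0.0, 51.1, 39.2, 43.4, 48.3, 105.7, 0.0, 83.3, 10.5, 56.7, 115.5, 62.3, 50.4, 82.6.
Season total = 1064.0 DD.
Complete generations = ⌊1064.0 / 139⌋ = 7.

7 generations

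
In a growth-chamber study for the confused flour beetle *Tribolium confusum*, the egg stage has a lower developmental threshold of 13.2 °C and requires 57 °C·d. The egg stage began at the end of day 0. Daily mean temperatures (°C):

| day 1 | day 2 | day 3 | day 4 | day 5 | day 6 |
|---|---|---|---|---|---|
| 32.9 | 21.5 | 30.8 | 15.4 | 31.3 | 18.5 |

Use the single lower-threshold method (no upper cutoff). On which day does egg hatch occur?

Daily DD above 13.2 °C: 19.7, 8.3, 17.6, 2.2, 18.1, 5.3.
Cumulative: 19.7, 28.0, 45.6, 47.8, 65.9, 71.2.
The total first reaches 57 DD on day 5.

day 5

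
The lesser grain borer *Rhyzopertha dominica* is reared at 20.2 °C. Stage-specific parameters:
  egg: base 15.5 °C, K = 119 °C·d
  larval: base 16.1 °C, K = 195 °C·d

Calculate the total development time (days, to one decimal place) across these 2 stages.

egg: 119 / (20.2 − 15.5) = 119 / 4.7 = 25.319 d.
larval: 195 / (20.2 − 16.1) = 195 / 4.1 = 47.561 d.
Sum = 72.880 ≈ 72.9 days.

72.9 days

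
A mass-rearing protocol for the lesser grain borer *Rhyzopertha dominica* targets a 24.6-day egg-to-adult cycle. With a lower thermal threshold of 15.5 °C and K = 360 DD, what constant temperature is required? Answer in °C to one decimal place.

30.1 °C

Required daily accumulation = 360 / 24.6 = 14.634 DD/day.
T = T_base + 14.634 = 15.5 + 14.634 = 30.134 ≈ 30.1 °C.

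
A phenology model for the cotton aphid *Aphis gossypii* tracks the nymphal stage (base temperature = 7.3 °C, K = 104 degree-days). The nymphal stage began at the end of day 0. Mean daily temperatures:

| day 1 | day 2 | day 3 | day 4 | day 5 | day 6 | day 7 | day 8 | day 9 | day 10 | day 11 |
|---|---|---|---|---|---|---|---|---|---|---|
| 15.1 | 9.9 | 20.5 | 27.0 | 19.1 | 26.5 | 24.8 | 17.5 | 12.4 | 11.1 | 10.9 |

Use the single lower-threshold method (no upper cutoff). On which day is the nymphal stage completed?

Daily DD above 7.3 °C: 7.8, 2.6, 13.2, 19.7, 11.8, 19.2, 17.5, 10.2, 5.1, 3.8, 3.6.
Cumulative: 7.8, 10.4, 23.6, 43.3, 55.1, 74.3, 91.8, 102.0, 107.1, 110.9, 114.5.
The total first reaches 104 DD on day 9.

day 9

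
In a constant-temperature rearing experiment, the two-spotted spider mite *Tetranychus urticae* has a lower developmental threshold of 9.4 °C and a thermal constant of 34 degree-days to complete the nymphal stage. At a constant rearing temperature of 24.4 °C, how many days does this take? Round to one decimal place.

2.3 days

Daily accumulation = 24.4 − 9.4 = 15.0 DD/day.
Duration = 34 / 15.0 = 2.267 ≈ 2.3 days.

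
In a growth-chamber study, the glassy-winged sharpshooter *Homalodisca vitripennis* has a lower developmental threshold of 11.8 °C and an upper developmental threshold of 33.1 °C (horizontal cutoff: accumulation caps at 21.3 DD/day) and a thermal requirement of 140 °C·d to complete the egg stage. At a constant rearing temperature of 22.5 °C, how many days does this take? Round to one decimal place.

Daily accumulation = 22.5 − 11.8 = 10.7 DD/day.
Duration = 140 / 10.7 = 13.084 ≈ 13.1 days.

13.1 days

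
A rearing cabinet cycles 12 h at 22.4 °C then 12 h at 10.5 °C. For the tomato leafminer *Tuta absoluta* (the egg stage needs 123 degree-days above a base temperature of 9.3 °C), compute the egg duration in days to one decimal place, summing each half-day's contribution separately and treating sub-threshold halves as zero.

Day half: max(0, 22.4 − 9.3) × 0.5 = 13.1 × 0.5 = 6.55 DD.
Night half: max(0, 10.5 − 9.3) × 0.5 = 1.2 × 0.5 = 0.60 DD.
Per 24 h: 7.15 DD/day.
Duration = 123 / 7.15 = 17.203 ≈ 17.2 days.

17.2 days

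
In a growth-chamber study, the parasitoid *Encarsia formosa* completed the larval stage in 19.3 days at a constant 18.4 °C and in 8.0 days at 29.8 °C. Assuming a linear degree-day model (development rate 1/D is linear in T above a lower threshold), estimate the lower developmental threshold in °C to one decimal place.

10.3 °C

Linear rate model ⇒ the product D·(T − T_b) is constant across temperatures.
19.3·(18.4 − T_b) = 8.0·(29.8 − T_b)
T_b = (19.3·18.4 − 8.0·29.8) / (19.3 − 8.0) = 116.72 / 11.3 = 10.329 °C ≈ 10.3 °C.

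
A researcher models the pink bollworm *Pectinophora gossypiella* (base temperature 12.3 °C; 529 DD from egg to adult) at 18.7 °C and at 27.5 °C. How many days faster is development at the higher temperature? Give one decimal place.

At 18.7 °C: 529 / (18.7 − 12.3) = 529 / 6.4 = 82.656 d.
At 27.5 °C: 529 / (27.5 − 12.3) = 529 / 15.2 = 34.803 d.
Difference = |82.656 − 34.803| = 47.854 ≈ 47.9 days.

47.9 days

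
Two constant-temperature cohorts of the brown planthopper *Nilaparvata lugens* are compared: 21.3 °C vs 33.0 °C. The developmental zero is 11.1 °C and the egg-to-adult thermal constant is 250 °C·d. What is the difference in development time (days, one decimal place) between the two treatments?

At 21.3 °C: 250 / (21.3 − 11.1) = 250 / 10.2 = 24.510 d.
At 33.0 °C: 250 / (33.0 − 11.1) = 250 / 21.9 = 11.416 d.
Difference = |24.510 − 11.416| = 13.094 ≈ 13.1 days.

13.1 days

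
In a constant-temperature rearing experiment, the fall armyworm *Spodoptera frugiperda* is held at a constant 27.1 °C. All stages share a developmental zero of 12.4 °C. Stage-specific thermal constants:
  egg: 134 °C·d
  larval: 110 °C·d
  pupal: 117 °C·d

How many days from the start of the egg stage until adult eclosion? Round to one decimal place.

Daily accumulation at 27.1 °C = 27.1 − 12.4 = 14.7 DD/day.
Total K = 134 + 110 + 117 = 361 DD.
Total duration = 361 / 14.7 = 24.558 ≈ 24.6 days.

24.6 days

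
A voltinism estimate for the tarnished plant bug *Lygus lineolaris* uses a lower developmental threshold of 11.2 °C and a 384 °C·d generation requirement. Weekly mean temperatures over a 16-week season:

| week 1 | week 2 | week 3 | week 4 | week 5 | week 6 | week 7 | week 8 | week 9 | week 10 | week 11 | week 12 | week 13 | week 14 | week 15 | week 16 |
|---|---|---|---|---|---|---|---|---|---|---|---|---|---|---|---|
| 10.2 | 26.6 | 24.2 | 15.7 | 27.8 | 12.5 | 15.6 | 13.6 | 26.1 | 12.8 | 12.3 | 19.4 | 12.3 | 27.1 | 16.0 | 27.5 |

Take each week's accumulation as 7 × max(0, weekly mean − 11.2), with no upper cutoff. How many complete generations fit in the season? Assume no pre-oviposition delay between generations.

2 generations

Weekly DD (7 × max(0, T̄ − 11.2)): 0.0, 107.8, 91.0, 31.5, 116.2, 9.1, 30.8, 16.8, 104.3, 11.2, 7.7, 57.4, 7.7, 111.3, 33.6, 114.1.
Season total = 850.5 DD.
Complete generations = ⌊850.5 / 384⌋ = 2.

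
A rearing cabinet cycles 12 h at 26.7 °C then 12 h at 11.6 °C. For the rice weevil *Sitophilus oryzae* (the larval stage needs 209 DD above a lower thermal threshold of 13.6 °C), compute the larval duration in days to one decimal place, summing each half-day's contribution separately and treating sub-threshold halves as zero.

31.9 days

Day half: max(0, 26.7 − 13.6) × 0.5 = 13.1 × 0.5 = 6.55 DD.
Night half: max(0, 11.6 − 13.6) × 0.5 = 0.0 × 0.5 = 0.00 DD.
Per 24 h: 6.55 DD/day.
Duration = 209 / 6.55 = 31.908 ≈ 31.9 days.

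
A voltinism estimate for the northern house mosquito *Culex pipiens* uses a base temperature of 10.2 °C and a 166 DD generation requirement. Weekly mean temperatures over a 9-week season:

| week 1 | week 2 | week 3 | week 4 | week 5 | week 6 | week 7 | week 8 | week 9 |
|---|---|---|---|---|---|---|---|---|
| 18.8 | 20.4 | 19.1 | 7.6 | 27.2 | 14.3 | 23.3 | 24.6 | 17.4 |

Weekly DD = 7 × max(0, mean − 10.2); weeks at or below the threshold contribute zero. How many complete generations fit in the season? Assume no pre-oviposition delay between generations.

Weekly DD (7 × max(0, T̄ − 10.2)): 60.2, 71.4, 62.3, 0.0, 119.0, 28.7, 91.7, 100.8, 50.4.
Season total = 584.5 DD.
Complete generations = ⌊584.5 / 166⌋ = 3.

3 generations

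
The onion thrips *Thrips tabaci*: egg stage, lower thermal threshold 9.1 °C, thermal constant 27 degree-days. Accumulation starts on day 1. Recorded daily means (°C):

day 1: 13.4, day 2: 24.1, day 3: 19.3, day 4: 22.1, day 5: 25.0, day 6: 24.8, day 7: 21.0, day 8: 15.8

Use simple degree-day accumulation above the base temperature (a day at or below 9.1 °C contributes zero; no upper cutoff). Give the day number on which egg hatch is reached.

Daily DD above 9.1 °C: 4.3, 15.0, 10.2, 13.0, 15.9, 15.7, 11.9, 6.7.
Cumulative: 4.3, 19.3, 29.5, 42.5, 58.4, 74.1, 86.0, 92.7.
The total first reaches 27 DD on day 3.

day 3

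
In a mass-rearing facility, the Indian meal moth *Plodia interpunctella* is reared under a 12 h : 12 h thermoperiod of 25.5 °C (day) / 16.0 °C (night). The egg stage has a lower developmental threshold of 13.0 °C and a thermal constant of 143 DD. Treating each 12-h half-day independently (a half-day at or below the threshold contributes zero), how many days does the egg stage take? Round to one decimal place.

18.5 days

Day half: max(0, 25.5 − 13.0) × 0.5 = 12.5 × 0.5 = 6.25 DD.
Night half: max(0, 16.0 − 13.0) × 0.5 = 3.0 × 0.5 = 1.50 DD.
Per 24 h: 7.75 DD/day.
Duration = 143 / 7.75 = 18.452 ≈ 18.5 days.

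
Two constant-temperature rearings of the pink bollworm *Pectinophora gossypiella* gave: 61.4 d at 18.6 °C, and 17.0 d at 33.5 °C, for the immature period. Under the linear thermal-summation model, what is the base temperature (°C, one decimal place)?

Linear rate model ⇒ the product D·(T − T_b) is constant across temperatures.
61.4·(18.6 − T_b) = 17.0·(33.5 − T_b)
T_b = (61.4·18.6 − 17.0·33.5) / (61.4 − 17.0) = 572.54 / 44.4 = 12.895 °C ≈ 12.9 °C.

12.9 °C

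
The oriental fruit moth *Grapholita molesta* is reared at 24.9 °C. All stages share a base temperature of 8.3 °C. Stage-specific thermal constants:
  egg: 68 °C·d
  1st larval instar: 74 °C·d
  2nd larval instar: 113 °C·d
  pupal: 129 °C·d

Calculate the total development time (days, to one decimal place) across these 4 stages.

Daily accumulation at 24.9 °C = 24.9 − 8.3 = 16.6 DD/day.
Total K = 68 + 74 + 113 + 129 = 384 DD.
Total duration = 384 / 16.6 = 23.133 ≈ 23.1 days.

23.1 days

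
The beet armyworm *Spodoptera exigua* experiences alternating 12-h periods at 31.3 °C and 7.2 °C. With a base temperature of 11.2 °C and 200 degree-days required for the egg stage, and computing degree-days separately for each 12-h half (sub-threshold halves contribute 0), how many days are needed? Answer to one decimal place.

Day half: max(0, 31.3 − 11.2) × 0.5 = 20.1 × 0.5 = 10.05 DD.
Night half: max(0, 7.2 − 11.2) × 0.5 = 0.0 × 0.5 = 0.00 DD.
Per 24 h: 10.05 DD/day.
Duration = 200 / 10.05 = 19.900 ≈ 19.9 days.

19.9 days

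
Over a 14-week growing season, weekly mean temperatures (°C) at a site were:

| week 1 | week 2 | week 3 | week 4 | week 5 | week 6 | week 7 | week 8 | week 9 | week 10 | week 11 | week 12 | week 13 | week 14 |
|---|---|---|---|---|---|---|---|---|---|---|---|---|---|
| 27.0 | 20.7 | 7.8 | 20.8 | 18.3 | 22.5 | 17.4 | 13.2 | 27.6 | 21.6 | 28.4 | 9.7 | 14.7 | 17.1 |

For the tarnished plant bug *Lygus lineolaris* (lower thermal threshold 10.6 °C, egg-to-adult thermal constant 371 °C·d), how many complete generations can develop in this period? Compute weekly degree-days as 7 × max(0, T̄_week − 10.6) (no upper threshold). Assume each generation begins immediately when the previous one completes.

2 generations

Weekly DD (7 × max(0, T̄ − 10.6)): 114.8, 70.7, 0.0, 71.4, 53.9, 83.3, 47.6, 18.2, 119.0, 77.0, 124.6, 0.0, 28.7, 45.5.
Season total = 854.7 DD.
Complete generations = ⌊854.7 / 371⌋ = 2.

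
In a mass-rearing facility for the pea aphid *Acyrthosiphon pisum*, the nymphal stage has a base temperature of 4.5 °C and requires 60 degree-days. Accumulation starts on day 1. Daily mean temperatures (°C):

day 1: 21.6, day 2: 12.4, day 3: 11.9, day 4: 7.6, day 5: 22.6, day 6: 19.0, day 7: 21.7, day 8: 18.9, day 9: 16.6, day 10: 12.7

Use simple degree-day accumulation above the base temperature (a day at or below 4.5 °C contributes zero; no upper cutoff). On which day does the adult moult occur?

day 6

Daily DD above 4.5 °C: 17.1, 7.9, 7.4, 3.1, 18.1, 14.5, 17.2, 14.4, 12.1, 8.2.
Cumulative: 17.1, 25.0, 32.4, 35.5, 53.6, 68.1, 85.3, 99.7, 111.8, 120.0.
The total first reaches 60 DD on day 6.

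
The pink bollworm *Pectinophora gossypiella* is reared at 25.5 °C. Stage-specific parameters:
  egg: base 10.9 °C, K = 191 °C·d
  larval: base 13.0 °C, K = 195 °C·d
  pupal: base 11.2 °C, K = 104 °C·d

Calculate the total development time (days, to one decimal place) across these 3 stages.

egg: 191 / (25.5 − 10.9) = 191 / 14.6 = 13.082 d.
larval: 195 / (25.5 − 13.0) = 195 / 12.5 = 15.600 d.
pupal: 104 / (25.5 − 11.2) = 104 / 14.3 = 7.273 d.
Sum = 35.955 ≈ 36.0 days.

36.0 days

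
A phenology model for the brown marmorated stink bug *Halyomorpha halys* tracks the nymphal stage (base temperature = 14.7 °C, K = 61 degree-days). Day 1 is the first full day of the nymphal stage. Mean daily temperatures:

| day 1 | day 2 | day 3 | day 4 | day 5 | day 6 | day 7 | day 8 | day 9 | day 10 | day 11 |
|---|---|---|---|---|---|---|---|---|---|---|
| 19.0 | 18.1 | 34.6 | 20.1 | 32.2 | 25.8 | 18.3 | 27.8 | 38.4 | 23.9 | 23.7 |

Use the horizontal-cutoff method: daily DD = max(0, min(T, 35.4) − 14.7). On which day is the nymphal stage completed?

day 6

Daily DD above 14.7 °C (capped at 20.7): 4.3, 3.4, 19.9, 5.4, 17.5, 11.1, 3.6, 13.1, 20.7, 9.2, 9.0.
Cumulative: 4.3, 7.7, 27.6, 33.0, 50.5, 61.6, 65.2, 78.3, 99.0, 108.2, 117.2.
The total first reaches 61 DD on day 6.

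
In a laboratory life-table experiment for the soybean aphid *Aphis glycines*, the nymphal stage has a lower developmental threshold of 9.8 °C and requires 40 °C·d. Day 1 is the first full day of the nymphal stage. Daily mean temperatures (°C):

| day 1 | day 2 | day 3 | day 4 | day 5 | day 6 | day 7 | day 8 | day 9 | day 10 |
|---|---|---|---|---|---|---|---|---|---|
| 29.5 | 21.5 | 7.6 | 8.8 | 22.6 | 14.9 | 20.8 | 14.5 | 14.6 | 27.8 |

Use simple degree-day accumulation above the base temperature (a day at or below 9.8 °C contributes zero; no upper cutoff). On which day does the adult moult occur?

Daily DD above 9.8 °C: 19.7, 11.7, 0.0, 0.0, 12.8, 5.1, 11.0, 4.7, 4.8, 18.0.
Cumulative: 19.7, 31.4, 31.4, 31.4, 44.2, 49.3, 60.3, 65.0, 69.8, 87.8.
The total first reaches 40 DD on day 5.

day 5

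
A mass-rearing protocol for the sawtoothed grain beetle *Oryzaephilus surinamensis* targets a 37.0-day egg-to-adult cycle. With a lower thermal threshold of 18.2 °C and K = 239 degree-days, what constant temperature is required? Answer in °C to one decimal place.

Required daily accumulation = 239 / 37.0 = 6.459 DD/day.
T = T_base + 6.459 = 18.2 + 6.459 = 24.659 ≈ 24.7 °C.

24.7 °C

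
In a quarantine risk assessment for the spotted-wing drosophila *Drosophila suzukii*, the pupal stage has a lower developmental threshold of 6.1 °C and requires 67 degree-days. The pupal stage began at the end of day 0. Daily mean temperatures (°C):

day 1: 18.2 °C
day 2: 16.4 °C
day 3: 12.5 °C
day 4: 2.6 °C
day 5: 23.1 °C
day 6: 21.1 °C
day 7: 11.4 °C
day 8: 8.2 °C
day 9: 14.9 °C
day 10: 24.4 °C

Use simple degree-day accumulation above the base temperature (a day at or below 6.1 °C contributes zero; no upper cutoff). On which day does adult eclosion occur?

Daily DD above 6.1 °C: 12.1, 10.3, 6.4, 0.0, 17.0, 15.0, 5.3, 2.1, 8.8, 18.3.
Cumulative: 12.1, 22.4, 28.8, 28.8, 45.8, 60.8, 66.1, 68.2, 77.0, 95.3.
The total first reaches 67 DD on day 8.

day 8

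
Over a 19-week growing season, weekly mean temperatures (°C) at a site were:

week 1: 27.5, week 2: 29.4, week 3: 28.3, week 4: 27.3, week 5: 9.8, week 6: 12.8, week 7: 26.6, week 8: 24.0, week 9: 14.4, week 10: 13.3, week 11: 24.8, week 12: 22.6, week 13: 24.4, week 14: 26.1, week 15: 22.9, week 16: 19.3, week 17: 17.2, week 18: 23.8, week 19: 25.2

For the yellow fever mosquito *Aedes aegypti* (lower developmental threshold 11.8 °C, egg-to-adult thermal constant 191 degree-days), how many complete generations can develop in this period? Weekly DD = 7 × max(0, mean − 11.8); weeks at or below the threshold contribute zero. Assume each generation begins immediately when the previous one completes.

Weekly DD (7 × max(0, T̄ − 11.8)): 109.9, 123.2, 115.5, 108.5, 0.0, 7.0, 103.6, 85.4, 18.2, 10.5, 91.0, 75.6, 88.2, 100.1, 77.7, 52.5, 37.8, 84.0, 93.8.
Season total = 1382.5 DD.
Complete generations = ⌊1382.5 / 191⌋ = 7.

7 generations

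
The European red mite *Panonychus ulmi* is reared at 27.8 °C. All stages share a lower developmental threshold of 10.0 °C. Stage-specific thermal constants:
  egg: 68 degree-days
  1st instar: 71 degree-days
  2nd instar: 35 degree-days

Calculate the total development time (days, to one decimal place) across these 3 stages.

9.8 days

Daily accumulation at 27.8 °C = 27.8 − 10.0 = 17.8 DD/day.
Total K = 68 + 71 + 35 = 174 DD.
Total duration = 174 / 17.8 = 9.775 ≈ 9.8 days.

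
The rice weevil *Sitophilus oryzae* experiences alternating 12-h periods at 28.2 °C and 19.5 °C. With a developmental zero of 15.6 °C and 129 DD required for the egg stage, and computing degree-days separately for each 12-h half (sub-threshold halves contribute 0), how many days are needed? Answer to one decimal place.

Day half: max(0, 28.2 − 15.6) × 0.5 = 12.6 × 0.5 = 6.30 DD.
Night half: max(0, 19.5 − 15.6) × 0.5 = 3.9 × 0.5 = 1.95 DD.
Per 24 h: 8.25 DD/day.
Duration = 129 / 8.25 = 15.636 ≈ 15.6 days.

15.6 days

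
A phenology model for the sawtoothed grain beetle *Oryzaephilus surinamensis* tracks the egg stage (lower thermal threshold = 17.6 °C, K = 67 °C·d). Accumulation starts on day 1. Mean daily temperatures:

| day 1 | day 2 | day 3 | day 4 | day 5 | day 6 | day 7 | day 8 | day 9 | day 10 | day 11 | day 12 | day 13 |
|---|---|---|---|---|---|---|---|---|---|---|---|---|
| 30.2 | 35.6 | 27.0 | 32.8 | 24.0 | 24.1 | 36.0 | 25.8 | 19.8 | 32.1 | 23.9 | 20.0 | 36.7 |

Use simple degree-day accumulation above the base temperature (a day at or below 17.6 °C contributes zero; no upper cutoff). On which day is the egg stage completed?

Daily DD above 17.6 °C: 12.6, 18.0, 9.4, 15.2, 6.4, 6.5, 18.4, 8.2, 2.2, 14.5, 6.3, 2.4, 19.1.
Cumulative: 12.6, 30.6, 40.0, 55.2, 61.6, 68.1, 86.5, 94.7, 96.9, 111.4, 117.7, 120.1, 139.2.
The total first reaches 67 DD on day 6.

day 6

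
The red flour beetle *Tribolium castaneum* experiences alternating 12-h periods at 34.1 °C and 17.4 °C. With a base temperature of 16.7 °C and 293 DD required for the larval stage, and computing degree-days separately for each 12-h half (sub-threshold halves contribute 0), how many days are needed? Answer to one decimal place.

Day half: max(0, 34.1 − 16.7) × 0.5 = 17.4 × 0.5 = 8.70 DD.
Night half: max(0, 17.4 − 16.7) × 0.5 = 0.7 × 0.5 = 0.35 DD.
Per 24 h: 9.05 DD/day.
Duration = 293 / 9.05 = 32.376 ≈ 32.4 days.

32.4 days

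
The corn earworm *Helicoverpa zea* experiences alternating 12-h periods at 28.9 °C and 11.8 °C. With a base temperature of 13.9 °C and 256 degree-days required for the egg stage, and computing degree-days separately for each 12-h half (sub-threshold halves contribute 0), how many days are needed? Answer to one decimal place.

Day half: max(0, 28.9 − 13.9) × 0.5 = 15.0 × 0.5 = 7.50 DD.
Night half: max(0, 11.8 − 13.9) × 0.5 = 0.0 × 0.5 = 0.00 DD.
Per 24 h: 7.50 DD/day.
Duration = 256 / 7.50 = 34.133 ≈ 34.1 days.

34.1 days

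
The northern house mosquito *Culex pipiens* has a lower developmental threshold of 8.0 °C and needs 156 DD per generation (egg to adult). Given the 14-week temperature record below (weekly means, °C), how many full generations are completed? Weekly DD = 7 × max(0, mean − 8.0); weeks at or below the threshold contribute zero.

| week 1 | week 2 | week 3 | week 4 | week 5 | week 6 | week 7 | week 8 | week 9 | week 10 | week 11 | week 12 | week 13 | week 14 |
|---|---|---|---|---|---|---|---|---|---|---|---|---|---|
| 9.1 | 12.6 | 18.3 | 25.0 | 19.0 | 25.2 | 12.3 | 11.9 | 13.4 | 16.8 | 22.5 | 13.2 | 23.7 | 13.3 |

5 generations

Weekly DD (7 × max(0, T̄ − 8.0)): 7.7, 32.2, 72.1, 119.0, 77.0, 120.4, 30.1, 27.3, 37.8, 61.6, 101.5, 36.4, 109.9, 37.1.
Season total = 870.1 DD.
Complete generations = ⌊870.1 / 156⌋ = 5.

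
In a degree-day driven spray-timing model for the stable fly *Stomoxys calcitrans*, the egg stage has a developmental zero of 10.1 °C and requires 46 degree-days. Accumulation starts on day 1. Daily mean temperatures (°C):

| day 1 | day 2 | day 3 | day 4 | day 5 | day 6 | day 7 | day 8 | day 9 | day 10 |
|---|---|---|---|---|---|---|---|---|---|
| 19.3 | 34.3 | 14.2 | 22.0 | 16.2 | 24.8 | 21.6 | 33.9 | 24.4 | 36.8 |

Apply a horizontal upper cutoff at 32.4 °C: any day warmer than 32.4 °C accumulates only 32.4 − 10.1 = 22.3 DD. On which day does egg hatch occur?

Daily DD above 10.1 °C (capped at 22.3): 9.2, 22.3, 4.1, 11.9, 6.1, 14.7, 11.5, 22.3, 14.3, 22.3.
Cumulative: 9.2, 31.5, 35.6, 47.5, 53.6, 68.3, 79.8, 102.1, 116.4, 138.7.
The total first reaches 46 DD on day 4.

day 4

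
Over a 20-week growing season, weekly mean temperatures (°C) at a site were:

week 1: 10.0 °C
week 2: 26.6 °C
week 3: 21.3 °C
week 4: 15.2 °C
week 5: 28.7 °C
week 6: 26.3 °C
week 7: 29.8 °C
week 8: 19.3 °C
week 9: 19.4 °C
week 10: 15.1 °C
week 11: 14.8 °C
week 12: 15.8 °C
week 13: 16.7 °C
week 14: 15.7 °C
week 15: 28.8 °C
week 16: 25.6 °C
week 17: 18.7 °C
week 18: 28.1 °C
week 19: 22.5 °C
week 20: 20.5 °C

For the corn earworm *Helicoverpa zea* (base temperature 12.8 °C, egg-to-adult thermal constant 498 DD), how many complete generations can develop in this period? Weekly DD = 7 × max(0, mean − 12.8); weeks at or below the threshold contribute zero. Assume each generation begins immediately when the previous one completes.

Weekly DD (7 × max(0, T̄ − 12.8)): 0.0, 96.6, 59.5, 16.8, 111.3, 94.5, 119.0, 45.5, 46.2, 16.1, 14.0, 21.0, 27.3, 20.3, 112.0, 89.6, 41.3, 107.1, 67.9, 53.9.
Season total = 1159.9 DD.
Complete generations = ⌊1159.9 / 498⌋ = 2.

2 generations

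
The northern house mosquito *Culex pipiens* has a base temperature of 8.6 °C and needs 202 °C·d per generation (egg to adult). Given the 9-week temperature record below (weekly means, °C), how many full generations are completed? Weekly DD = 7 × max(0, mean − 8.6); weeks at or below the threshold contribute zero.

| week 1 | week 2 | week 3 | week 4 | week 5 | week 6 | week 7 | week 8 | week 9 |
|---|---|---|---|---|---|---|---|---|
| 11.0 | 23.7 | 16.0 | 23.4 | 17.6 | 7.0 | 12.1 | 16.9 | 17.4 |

2 generations

Weekly DD (7 × max(0, T̄ − 8.6)): 16.8, 105.7, 51.8, 103.6, 63.0, 0.0, 24.5, 58.1, 61.6.
Season total = 485.1 DD.
Complete generations = ⌊485.1 / 202⌋ = 2.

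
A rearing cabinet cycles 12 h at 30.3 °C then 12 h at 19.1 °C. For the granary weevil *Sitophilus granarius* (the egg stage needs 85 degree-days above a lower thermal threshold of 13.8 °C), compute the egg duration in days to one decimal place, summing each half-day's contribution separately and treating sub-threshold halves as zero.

7.8 days

Day half: max(0, 30.3 − 13.8) × 0.5 = 16.5 × 0.5 = 8.25 DD.
Night half: max(0, 19.1 − 13.8) × 0.5 = 5.3 × 0.5 = 2.65 DD.
Per 24 h: 10.90 DD/day.
Duration = 85 / 10.90 = 7.798 ≈ 7.8 days.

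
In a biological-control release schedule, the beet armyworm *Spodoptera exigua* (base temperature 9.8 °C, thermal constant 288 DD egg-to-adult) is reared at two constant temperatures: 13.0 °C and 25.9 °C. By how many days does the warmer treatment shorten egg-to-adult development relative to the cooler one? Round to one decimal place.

At 13.0 °C: 288 / (13.0 − 9.8) = 288 / 3.2 = 90.000 d.
At 25.9 °C: 288 / (25.9 − 9.8) = 288 / 16.1 = 17.888 d.
Difference = |90.000 − 17.888| = 72.112 ≈ 72.1 days.

72.1 days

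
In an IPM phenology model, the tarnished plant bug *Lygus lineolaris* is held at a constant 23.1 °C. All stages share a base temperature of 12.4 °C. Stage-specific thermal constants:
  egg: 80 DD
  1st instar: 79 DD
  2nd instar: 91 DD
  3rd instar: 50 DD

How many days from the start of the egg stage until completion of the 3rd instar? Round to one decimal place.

Daily accumulation at 23.1 °C = 23.1 − 12.4 = 10.7 DD/day.
Total K = 80 + 79 + 91 + 50 = 300 DD.
Total duration = 300 / 10.7 = 28.037 ≈ 28.0 days.

28.0 days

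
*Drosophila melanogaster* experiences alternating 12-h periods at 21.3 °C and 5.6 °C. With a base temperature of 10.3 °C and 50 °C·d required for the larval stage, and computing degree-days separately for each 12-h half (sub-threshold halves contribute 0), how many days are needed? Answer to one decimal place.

9.1 days

Day half: max(0, 21.3 − 10.3) × 0.5 = 11.0 × 0.5 = 5.50 DD.
Night half: max(0, 5.6 − 10.3) × 0.5 = 0.0 × 0.5 = 0.00 DD.
Per 24 h: 5.50 DD/day.
Duration = 50 / 5.50 = 9.091 ≈ 9.1 days.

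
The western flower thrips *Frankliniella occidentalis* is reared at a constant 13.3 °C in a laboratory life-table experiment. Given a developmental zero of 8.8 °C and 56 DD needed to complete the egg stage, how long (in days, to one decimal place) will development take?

12.4 days

Daily accumulation = 13.3 − 8.8 = 4.5 DD/day.
Duration = 56 / 4.5 = 12.444 ≈ 12.4 days.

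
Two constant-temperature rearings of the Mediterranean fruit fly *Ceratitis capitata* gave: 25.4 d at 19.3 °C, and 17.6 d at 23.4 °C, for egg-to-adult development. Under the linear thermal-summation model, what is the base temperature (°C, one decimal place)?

Linear rate model ⇒ the product D·(T − T_b) is constant across temperatures.
25.4·(19.3 − T_b) = 17.6·(23.4 − T_b)
T_b = (25.4·19.3 − 17.6·23.4) / (25.4 − 17.6) = 78.38 / 7.8 = 10.049 °C ≈ 10.0 °C.

10.0 °C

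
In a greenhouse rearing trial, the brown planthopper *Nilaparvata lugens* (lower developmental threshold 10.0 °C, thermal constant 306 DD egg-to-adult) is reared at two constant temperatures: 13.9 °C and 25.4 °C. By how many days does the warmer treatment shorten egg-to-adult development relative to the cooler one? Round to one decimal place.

At 13.9 °C: 306 / (13.9 − 10.0) = 306 / 3.9 = 78.462 d.
At 25.4 °C: 306 / (25.4 − 10.0) = 306 / 15.4 = 19.870 d.
Difference = |78.462 − 19.870| = 58.591 ≈ 58.6 days.

58.6 days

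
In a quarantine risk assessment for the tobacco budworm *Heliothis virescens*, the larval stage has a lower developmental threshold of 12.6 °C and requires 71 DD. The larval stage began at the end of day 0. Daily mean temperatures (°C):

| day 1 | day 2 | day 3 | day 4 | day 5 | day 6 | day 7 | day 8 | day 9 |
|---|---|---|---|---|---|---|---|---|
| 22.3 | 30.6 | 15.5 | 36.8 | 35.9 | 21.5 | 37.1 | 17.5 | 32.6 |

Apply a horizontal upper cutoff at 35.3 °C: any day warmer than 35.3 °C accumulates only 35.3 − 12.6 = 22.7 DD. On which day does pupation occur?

Daily DD above 12.6 °C (capped at 22.7): 9.7, 18.0, 2.9, 22.7, 22.7, 8.9, 22.7, 4.9, 20.0.
Cumulative: 9.7, 27.7, 30.6, 53.3, 76.0, 84.9, 107.6, 112.5, 132.5.
The total first reaches 71 DD on day 5.

day 5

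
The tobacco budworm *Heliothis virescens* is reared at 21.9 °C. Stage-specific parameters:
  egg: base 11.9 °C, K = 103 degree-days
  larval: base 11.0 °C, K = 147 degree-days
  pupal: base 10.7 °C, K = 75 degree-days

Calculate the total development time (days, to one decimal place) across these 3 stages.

egg: 103 / (21.9 − 11.9) = 103 / 10.0 = 10.300 d.
larval: 147 / (21.9 − 11.0) = 147 / 10.9 = 13.486 d.
pupal: 75 / (21.9 − 10.7) = 75 / 11.2 = 6.696 d.
Sum = 30.483 ≈ 30.5 days.

30.5 days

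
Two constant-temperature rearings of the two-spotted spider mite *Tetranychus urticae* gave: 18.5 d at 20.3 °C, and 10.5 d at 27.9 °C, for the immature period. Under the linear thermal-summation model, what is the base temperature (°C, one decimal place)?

Under the model K = D·(T − T_b), so D₁·(T₁ − T_b) = D₂·(T₂ − T_b).
18.5·(20.3 − T_b) = 10.5·(27.9 − T_b)
T_b = (18.5·20.3 − 10.5·27.9) / (18.5 − 10.5) = 82.60 / 8.0 = 10.325 °C ≈ 10.3 °C.

10.3 °C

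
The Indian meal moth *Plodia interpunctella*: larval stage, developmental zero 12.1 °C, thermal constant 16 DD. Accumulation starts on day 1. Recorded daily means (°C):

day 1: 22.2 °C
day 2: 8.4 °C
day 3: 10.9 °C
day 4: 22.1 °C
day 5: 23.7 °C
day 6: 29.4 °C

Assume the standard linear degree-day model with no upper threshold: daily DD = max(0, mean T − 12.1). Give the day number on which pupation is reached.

Daily DD above 12.1 °C: 10.1, 0.0, 0.0, 10.0, 11.6, 17.3.
Cumulative: 10.1, 10.1, 10.1, 20.1, 31.7, 49.0.
The total first reaches 16 DD on day 4.

day 4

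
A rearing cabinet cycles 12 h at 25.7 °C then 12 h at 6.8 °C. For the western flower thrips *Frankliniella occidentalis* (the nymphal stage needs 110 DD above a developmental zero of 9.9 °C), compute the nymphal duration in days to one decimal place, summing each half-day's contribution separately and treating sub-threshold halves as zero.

Day half: max(0, 25.7 − 9.9) × 0.5 = 15.8 × 0.5 = 7.90 DD.
Night half: max(0, 6.8 − 9.9) × 0.5 = 0.0 × 0.5 = 0.00 DD.
Per 24 h: 7.90 DD/day.
Duration = 110 / 7.90 = 13.924 ≈ 13.9 days.

13.9 days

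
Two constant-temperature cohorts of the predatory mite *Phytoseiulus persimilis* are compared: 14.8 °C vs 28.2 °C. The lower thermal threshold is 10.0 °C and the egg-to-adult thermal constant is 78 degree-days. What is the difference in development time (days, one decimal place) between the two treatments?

12.0 days

At 14.8 °C: 78 / (14.8 − 10.0) = 78 / 4.8 = 16.250 d.
At 28.2 °C: 78 / (28.2 − 10.0) = 78 / 18.2 = 4.286 d.
Difference = |16.250 − 4.286| = 11.964 ≈ 12.0 days.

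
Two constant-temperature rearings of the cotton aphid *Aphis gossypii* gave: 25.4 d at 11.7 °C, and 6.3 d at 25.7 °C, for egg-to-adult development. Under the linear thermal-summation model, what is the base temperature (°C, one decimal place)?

Linear rate model ⇒ the product D·(T − T_b) is constant across temperatures.
25.4·(11.7 − T_b) = 6.3·(25.7 − T_b)
T_b = (25.4·11.7 − 6.3·25.7) / (25.4 − 6.3) = 135.27 / 19.1 = 7.082 °C ≈ 7.1 °C.

7.1 °C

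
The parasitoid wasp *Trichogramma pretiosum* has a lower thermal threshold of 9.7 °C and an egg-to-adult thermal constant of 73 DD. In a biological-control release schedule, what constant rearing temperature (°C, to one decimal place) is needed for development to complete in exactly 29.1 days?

Required daily accumulation = 73 / 29.1 = 2.509 DD/day.
T = T_base + 2.509 = 9.7 + 2.509 = 12.209 ≈ 12.2 °C.

12.2 °C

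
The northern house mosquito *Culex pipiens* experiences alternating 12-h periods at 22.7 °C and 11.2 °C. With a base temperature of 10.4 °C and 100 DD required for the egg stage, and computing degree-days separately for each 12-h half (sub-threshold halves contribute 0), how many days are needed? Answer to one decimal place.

15.3 days

Day half: max(0, 22.7 − 10.4) × 0.5 = 12.3 × 0.5 = 6.15 DD.
Night half: max(0, 11.2 − 10.4) × 0.5 = 0.8 × 0.5 = 0.40 DD.
Per 24 h: 6.55 DD/day.
Duration = 100 / 6.55 = 15.267 ≈ 15.3 days.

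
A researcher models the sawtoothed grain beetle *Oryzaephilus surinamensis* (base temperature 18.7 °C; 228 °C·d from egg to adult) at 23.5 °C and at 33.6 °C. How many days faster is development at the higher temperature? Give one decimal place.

At 23.5 °C: 228 / (23.5 − 18.7) = 228 / 4.8 = 47.500 d.
At 33.6 °C: 228 / (33.6 − 18.7) = 228 / 14.9 = 15.302 d.
Difference = |47.500 − 15.302| = 32.198 ≈ 32.2 days.

32.2 days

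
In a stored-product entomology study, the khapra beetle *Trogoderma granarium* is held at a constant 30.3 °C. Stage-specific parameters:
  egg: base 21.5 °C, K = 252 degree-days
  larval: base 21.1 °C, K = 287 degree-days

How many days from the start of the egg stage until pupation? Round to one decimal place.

59.8 days

egg: 252 / (30.3 − 21.5) = 252 / 8.8 = 28.636 d.
larval: 287 / (30.3 − 21.1) = 287 / 9.2 = 31.196 d.
Sum = 59.832 ≈ 59.8 days.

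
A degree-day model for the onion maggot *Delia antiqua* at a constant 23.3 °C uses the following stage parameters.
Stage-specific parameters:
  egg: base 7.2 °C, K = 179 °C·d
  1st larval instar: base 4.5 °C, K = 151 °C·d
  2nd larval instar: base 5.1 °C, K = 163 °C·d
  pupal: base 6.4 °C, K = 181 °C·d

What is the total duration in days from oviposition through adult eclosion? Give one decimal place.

38.8 days

egg: 179 / (23.3 − 7.2) = 179 / 16.1 = 11.118 d.
1st larval instar: 151 / (23.3 − 4.5) = 151 / 18.8 = 8.032 d.
2nd larval instar: 163 / (23.3 − 5.1) = 163 / 18.2 = 8.956 d.
pupal: 181 / (23.3 − 6.4) = 181 / 16.9 = 10.710 d.
Sum = 38.816 ≈ 38.8 days.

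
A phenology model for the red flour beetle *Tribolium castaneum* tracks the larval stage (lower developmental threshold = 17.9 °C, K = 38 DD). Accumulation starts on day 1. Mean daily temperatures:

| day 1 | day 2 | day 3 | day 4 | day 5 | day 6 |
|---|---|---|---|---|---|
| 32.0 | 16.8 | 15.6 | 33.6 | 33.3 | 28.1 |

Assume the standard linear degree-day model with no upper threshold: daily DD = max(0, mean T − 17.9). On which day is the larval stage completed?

Daily DD above 17.9 °C: 14.1, 0.0, 0.0, 15.7, 15.4, 10.2.
Cumulative: 14.1, 14.1, 14.1, 29.8, 45.2, 55.4.
The total first reaches 38 DD on day 5.

day 5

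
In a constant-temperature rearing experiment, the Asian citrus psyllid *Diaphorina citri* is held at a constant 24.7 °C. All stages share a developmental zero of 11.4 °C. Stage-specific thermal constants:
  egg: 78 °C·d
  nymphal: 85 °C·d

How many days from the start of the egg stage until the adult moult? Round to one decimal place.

Daily accumulation at 24.7 °C = 24.7 − 11.4 = 13.3 DD/day.
Total K = 78 + 85 = 163 DD.
Total duration = 163 / 13.3 = 12.256 ≈ 12.3 days.

12.3 days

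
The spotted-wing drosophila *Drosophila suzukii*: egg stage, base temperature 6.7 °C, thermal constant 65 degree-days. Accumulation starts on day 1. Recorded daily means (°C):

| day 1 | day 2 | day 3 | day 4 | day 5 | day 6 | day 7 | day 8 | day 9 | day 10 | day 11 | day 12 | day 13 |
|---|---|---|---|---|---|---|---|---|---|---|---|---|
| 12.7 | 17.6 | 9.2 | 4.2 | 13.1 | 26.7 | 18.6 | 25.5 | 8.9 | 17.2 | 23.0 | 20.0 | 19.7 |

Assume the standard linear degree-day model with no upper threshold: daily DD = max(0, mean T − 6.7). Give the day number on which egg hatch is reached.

day 8

Daily DD above 6.7 °C: 6.0, 10.9, 2.5, 0.0, 6.4, 20.0, 11.9, 18.8, 2.2, 10.5, 16.3, 13.3, 13.0.
Cumulative: 6.0, 16.9, 19.4, 19.4, 25.8, 45.8, 57.7, 76.5, 78.7, 89.2, 105.5, 118.8, 131.8.
The total first reaches 65 DD on day 8.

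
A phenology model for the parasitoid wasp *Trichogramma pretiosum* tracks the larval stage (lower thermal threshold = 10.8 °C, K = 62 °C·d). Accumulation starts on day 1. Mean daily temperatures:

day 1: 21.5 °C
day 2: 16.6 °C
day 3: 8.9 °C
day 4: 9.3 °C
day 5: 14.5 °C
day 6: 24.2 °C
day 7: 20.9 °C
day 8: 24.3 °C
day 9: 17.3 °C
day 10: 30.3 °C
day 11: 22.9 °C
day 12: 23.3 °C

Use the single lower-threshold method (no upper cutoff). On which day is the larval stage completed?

Daily DD above 10.8 °C: 10.7, 5.8, 0.0, 0.0, 3.7, 13.4, 10.1, 13.5, 6.5, 19.5, 12.1, 12.5.
Cumulative: 10.7, 16.5, 16.5, 16.5, 20.2, 33.6, 43.7, 57.2, 63.7, 83.2, 95.3, 107.8.
The total first reaches 62 DD on day 9.

day 9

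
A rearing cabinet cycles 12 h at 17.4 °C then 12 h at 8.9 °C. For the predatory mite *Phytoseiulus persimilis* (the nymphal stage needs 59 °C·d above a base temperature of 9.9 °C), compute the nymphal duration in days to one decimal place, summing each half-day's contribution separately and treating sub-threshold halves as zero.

Day half: max(0, 17.4 − 9.9) × 0.5 = 7.5 × 0.5 = 3.75 DD.
Night half: max(0, 8.9 − 9.9) × 0.5 = 0.0 × 0.5 = 0.00 DD.
Per 24 h: 3.75 DD/day.
Duration = 59 / 3.75 = 15.733 ≈ 15.7 days.

15.7 days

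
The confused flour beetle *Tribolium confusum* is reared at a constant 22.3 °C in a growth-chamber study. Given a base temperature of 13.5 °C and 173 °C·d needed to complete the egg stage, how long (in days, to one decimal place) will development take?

19.7 days

Daily accumulation = 22.3 − 13.5 = 8.8 DD/day.
Duration = 173 / 8.8 = 19.659 ≈ 19.7 days.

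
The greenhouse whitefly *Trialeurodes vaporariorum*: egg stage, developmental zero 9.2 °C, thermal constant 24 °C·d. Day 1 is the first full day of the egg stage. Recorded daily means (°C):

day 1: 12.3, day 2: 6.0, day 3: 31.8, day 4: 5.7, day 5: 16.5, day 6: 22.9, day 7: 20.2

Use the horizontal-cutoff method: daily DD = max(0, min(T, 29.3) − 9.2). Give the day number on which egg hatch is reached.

Daily DD above 9.2 °C (capped at 20.1): 3.1, 0.0, 20.1, 0.0, 7.3, 13.7, 11.0.
Cumulative: 3.1, 3.1, 23.2, 23.2, 30.5, 44.2, 55.2.
The total first reaches 24 DD on day 5.

day 5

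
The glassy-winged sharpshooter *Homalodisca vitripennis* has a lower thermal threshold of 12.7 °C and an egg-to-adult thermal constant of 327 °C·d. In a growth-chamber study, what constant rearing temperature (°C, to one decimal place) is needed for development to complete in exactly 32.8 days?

22.7 °C

Required daily accumulation = 327 / 32.8 = 9.970 DD/day.
T = T_base + 9.970 = 12.7 + 9.970 = 22.670 ≈ 22.7 °C.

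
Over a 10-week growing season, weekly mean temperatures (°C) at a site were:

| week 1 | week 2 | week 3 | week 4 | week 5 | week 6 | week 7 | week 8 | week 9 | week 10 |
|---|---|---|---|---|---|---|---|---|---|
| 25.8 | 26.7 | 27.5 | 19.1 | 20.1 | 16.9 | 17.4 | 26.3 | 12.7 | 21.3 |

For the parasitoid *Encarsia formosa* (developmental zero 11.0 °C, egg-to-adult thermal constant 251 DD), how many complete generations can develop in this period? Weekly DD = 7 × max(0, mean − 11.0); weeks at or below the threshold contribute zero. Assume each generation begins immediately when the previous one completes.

2 generations

Weekly DD (7 × max(0, T̄ − 11.0)): 103.6, 109.9, 115.5, 56.7, 63.7, 41.3, 44.8, 107.1, 11.9, 72.1.
Season total = 726.6 DD.
Complete generations = ⌊726.6 / 251⌋ = 2.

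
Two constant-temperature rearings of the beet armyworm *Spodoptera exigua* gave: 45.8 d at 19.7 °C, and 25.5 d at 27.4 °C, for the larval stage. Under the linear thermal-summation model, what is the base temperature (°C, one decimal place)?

Equal thermal constants: D₁(T₁ − T_b) = D₂(T₂ − T_b).
45.8·(19.7 − T_b) = 25.5·(27.4 − T_b)
T_b = (45.8·19.7 − 25.5·27.4) / (45.8 − 25.5) = 203.56 / 20.3 = 10.028 °C ≈ 10.0 °C.

10.0 °C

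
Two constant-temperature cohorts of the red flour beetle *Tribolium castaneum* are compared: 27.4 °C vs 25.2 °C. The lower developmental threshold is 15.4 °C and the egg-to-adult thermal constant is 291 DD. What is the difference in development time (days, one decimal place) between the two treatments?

5.4 days

At 27.4 °C: 291 / (27.4 − 15.4) = 291 / 12.0 = 24.250 d.
At 25.2 °C: 291 / (25.2 − 15.4) = 291 / 9.8 = 29.694 d.
Difference = |24.250 − 29.694| = 5.444 ≈ 5.4 days.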